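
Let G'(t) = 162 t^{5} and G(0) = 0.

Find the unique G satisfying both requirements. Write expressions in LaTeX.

G(t) = 27 t^{6}

Whatever form G(t) takes, its d/dt must return the stated G'(t).
A general antiderivative is 27 t^{6} + C.
The condition gives C = 0 - (0) = 0.
So G(t) = 27 t^{6}.
Check: d/dt[27 t^{6}] = 162 t^{5} = G'(t).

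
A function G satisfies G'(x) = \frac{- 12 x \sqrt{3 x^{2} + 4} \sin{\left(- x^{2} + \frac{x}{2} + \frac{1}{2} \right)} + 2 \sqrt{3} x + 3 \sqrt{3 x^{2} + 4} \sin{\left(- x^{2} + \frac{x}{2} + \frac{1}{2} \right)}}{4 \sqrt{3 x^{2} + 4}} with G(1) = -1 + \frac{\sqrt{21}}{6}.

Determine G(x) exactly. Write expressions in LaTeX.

A candidate passes only if d/dx[G] lands on the given G'(x) exactly.
A general antiderivative is \frac{\sqrt{x^{2} + \frac{4}{3}}}{2} - \frac{3 \cos{\left(- x^{2} + \frac{x}{2} + \frac{1}{2} \right)}}{2} + C.
The condition gives C = -1 + \frac{\sqrt{21}}{6} - (- \frac{3}{2} + \frac{\sqrt{21}}{6}) = \frac{1}{2}.
So G(x) = \frac{\sqrt{x^{2} + \frac{4}{3}}}{2} - \frac{3 \cos{\left(- x^{2} + \frac{x}{2} + \frac{1}{2} \right)}}{2} + \frac{1}{2}.
Check: d/dx[\frac{\sqrt{x^{2} + \frac{4}{3}}}{2} - \frac{3 \cos{\left(- x^{2} + \frac{x}{2} + \frac{1}{2} \right)}}{2} + \frac{1}{2}] = \frac{- 12 x \sqrt{3 x^{2} + 4} \sin{\left(- x^{2} + \frac{x}{2} + \frac{1}{2} \right)} + 2 \sqrt{3} x + 3 \sqrt{3 x^{2} + 4} \sin{\left(- x^{2} + \frac{x}{2} + \frac{1}{2} \right)}}{4 \sqrt{3 x^{2} + 4}} = G'(x).

G(x) = \frac{\sqrt{x^{2} + \frac{4}{3}}}{2} - \frac{3 \cos{\left(- x^{2} + \frac{x}{2} + \frac{1}{2} \right)}}{2} + \frac{1}{2}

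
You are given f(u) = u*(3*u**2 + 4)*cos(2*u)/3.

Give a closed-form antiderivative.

An antiderivative F(u) passes only if d/du[F] lands on f(u) exactly.
Check: d/du[u**3*sin(2*u)/2 + 3*u**2*cos(2*u)/4 - u*sin(2*u)/12 - cos(2*u)/24] = u**3*cos(2*u) + 4*u*cos(2*u)/3, which equals f(u).

An antiderivative is F(u) = u**3*sin(2*u)/2 + 3*u**2*cos(2*u)/4 - u*sin(2*u)/12 - cos(2*u)/24.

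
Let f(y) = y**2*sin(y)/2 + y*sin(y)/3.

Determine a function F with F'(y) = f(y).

The integrand splits into summands that can be handled one at a time.
Check: d/dy[(-3*y**2*cos(y) + 6*y*sin(y) - 2*y*cos(y) + 2*sin(y) + 6*cos(y))/6] = y**2*sin(y)/2 + y*sin(y)/3 = f(y).

An antiderivative is F(y) = (-3*y**2*cos(y) + 6*y*sin(y) - 2*y*cos(y) + 2*sin(y) + 6*cos(y))/6.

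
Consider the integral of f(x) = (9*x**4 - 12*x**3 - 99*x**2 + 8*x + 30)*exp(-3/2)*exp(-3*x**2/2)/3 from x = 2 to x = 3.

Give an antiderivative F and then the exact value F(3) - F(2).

Recognize the product-rule pattern: f = u'v + uv' with u = -x**3 + 4*x**2/3 + 10*x, v = exp(-3*x**2/2 - 3/2), so integration by parts undoes it.
F(x) = -x**3*exp(-3/2)*exp(-3*x**2/2) + 4*x**2*exp(-3/2)*exp(-3*x**2/2)/3 + 10*x*exp(-3/2)*exp(-3*x**2/2) is an antiderivative of f.
Check: d/dx[-x**3*exp(-3/2)*exp(-3*x**2/2) + 4*x**2*exp(-3/2)*exp(-3*x**2/2)/3 + 10*x*exp(-3/2)*exp(-3*x**2/2)] = (9*x**4 - 12*x**3 - 99*x**2 + 8*x + 30)*exp(-3/2)*exp(-3*x**2/2)/3 = f(x).
F(3) = 15*exp(-15); F(2) = 52*exp(-15/2)/3.
Integral = F(3) - F(2) = -52*exp(-15/2)/3 + 15*exp(-15).

Antiderivative: F(x) = -x**3*exp(-3/2)*exp(-3*x**2/2) + 4*x**2*exp(-3/2)*exp(-3*x**2/2)/3 + 10*x*exp(-3/2)*exp(-3*x**2/2); value = -52*exp(-15/2)/3 + 15*exp(-15)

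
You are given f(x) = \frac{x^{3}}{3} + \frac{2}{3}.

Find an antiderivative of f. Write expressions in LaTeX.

Any candidate F(x) must reproduce f(x) exactly when differentiated.
Check: d/dx[\frac{x \left(x + 2\right) \left(x^{2} - 2 x + 4\right)}{12}] = \frac{x^{3}}{3} + \frac{2}{3} = f(x).

An antiderivative is F(x) = \frac{x \left(x + 2\right) \left(x^{2} - 2 x + 4\right)}{12}.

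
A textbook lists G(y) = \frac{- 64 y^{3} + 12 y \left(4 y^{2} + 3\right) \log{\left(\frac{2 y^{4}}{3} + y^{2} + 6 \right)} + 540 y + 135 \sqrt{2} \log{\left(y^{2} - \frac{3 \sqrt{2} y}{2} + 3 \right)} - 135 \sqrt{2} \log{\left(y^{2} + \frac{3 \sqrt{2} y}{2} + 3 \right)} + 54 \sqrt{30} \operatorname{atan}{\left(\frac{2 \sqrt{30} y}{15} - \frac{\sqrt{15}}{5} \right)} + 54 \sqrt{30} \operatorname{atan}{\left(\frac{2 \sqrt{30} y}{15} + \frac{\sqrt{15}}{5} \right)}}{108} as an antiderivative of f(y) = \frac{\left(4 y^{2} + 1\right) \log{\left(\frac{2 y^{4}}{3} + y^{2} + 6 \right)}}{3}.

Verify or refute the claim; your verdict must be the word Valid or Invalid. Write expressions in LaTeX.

Invalid: d/dy[G] - f = 5, which is not 0.

d/dy[G] = \frac{4 y^{2} \log{\left(\frac{2 y^{4}}{3} + y^{2} + 6 \right)}}{3} + \frac{\log{\left(\frac{2 y^{4}}{3} + y^{2} + 6 \right)}}{3} + 5
d/dy[G] - f(y) = 5 != 0.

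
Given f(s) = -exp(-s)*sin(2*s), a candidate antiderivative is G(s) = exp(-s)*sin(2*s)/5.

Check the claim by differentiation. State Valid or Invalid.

d/ds[G] = (-sin(2*s) + 2*cos(2*s))*exp(-s)/5
d/ds[G] - f(s) = (4*sin(2*s) + 2*cos(2*s))*exp(-s)/5 != 0.

Invalid: d/ds[G] - f = (4*sin(2*s) + 2*cos(2*s))*exp(-s)/5, which is not 0.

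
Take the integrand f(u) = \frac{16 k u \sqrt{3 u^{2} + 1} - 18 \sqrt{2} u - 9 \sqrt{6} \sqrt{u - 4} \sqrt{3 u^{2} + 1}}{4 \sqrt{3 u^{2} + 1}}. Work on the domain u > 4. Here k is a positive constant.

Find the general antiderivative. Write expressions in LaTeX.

For F(u) to be correct the identity F'(u) - f(u) = 0 must hold.
Check: d/du[\frac{4 k u^{2} - 3 \sqrt{6} u \sqrt{u - 4} + 12 \sqrt{6} \sqrt{u - 4} - 3 \sqrt{2} \sqrt{3 u^{2} + 1}}{2}] = \frac{16 k u \sqrt{u - 4} \sqrt{3 u^{2} + 1} - 18 \sqrt{2} u \sqrt{u - 4} - 9 \sqrt{6} u \sqrt{3 u^{2} + 1} + 36 \sqrt{6} \sqrt{3 u^{2} + 1}}{4 \sqrt{u - 4} \sqrt{3 u^{2} + 1}}, which equals f(u).

F(u) = \frac{4 k u^{2} - 3 \sqrt{6} u \sqrt{u - 4} + 12 \sqrt{6} \sqrt{u - 4} - 3 \sqrt{2} \sqrt{3 u^{2} + 1}}{2} + C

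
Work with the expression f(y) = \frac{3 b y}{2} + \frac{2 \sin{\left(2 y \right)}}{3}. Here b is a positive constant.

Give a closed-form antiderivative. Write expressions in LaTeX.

The integrand splits into summands that can be handled one at a time.
Check: d/dy[\frac{3 b y^{2}}{4} - \frac{\cos{\left(2 y \right)}}{3}] = \frac{3 b y}{2} + \frac{2 \sin{\left(2 y \right)}}{3} = f(y).

An antiderivative is F(y) = \frac{3 b y^{2}}{4} - \frac{\cos{\left(2 y \right)}}{3}.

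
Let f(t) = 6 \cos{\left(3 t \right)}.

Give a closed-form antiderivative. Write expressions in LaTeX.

An antiderivative is F(t) = 2 \sin{\left(3 t \right)}.

Recover f(t) by differentiating a candidate F(t); any mismatch rules it out.
Check: d/dt[2 \sin{\left(3 t \right)}] = 6 \cos{\left(3 t \right)} = f(t).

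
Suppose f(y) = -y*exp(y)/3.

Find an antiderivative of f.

An antiderivative is F(y) = (1 - y)*exp(y)/3.

f has the shape u'v + uv' for u = 1/3 - y/3 and v = exp(y) — it is the derivative of the product u*v.
Check: d/dy[(1 - y)*exp(y)/3] = -y*exp(y)/3 = f(y).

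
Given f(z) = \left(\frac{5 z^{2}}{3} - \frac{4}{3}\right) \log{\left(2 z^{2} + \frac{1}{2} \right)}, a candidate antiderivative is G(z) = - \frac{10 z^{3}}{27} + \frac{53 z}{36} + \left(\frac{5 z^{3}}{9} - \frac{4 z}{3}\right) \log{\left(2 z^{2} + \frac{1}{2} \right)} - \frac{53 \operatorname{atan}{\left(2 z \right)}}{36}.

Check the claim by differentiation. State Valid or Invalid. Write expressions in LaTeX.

d/dz[G] = \frac{5 z^{2} \log{\left(2 z^{2} + \frac{1}{2} \right)}}{3} - \frac{4 \log{\left(2 z^{2} + \frac{1}{2} \right)}}{3} - \frac{53}{36}
d/dz[G] - f(z) = - \frac{53}{36} != 0.

Invalid: d/dz[G] - f = - \frac{53}{36}, which is not 0.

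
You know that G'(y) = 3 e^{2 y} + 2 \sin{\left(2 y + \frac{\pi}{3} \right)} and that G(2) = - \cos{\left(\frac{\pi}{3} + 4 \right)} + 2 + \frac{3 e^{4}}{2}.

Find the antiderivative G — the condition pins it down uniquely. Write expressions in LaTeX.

G(y) = - \frac{- 3 e^{2 y} + 2 \cos{\left(2 y + \frac{\pi}{3} \right)} - 4}{2}

The integrand splits into summands that can be handled one at a time.
A general antiderivative is \frac{3 e^{2 y}}{2} - \cos{\left(2 y + \frac{\pi}{3} \right)} + C.
The condition gives C = - \cos{\left(\frac{\pi}{3} + 4 \right)} + 2 + \frac{3 e^{4}}{2} - (- \cos{\left(\frac{\pi}{3} + 4 \right)} + \frac{3 e^{4}}{2}) = 2.
So G(y) = - \frac{- 3 e^{2 y} + 2 \cos{\left(2 y + \frac{\pi}{3} \right)} - 4}{2}.
Check: d/dy[- \frac{- 3 e^{2 y} + 2 \cos{\left(2 y + \frac{\pi}{3} \right)} - 4}{2}] = 3 e^{2 y} + 2 \sin{\left(2 y + \frac{\pi}{3} \right)} = G'(y).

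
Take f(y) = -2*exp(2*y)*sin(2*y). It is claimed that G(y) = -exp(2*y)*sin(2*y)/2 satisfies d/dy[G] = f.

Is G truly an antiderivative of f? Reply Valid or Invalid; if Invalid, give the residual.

Invalid: d/dy[G] - f = exp(2*y)*sin(2*y) - exp(2*y)*cos(2*y), which is not 0.

d/dy[G] = -exp(2*y)*sin(2*y) - exp(2*y)*cos(2*y)
d/dy[G] - f(y) = exp(2*y)*sin(2*y) - exp(2*y)*cos(2*y) != 0.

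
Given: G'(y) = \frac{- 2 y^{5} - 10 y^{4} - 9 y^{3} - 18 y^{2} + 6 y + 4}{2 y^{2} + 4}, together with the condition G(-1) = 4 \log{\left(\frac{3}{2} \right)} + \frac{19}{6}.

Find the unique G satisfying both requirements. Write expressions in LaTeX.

G(y) = - \frac{3 y^{4} + 20 y^{3} + 15 y^{2} - 12 y - 48 \log{\left(\frac{y^{2}}{2} + 1 \right)} - 48}{12}

For G(y) to be correct, d/dy[G] must agree with the stated G'(y) identically.
A general antiderivative is - \frac{y^{4}}{4} - \frac{5 y^{3}}{3} - \frac{5 y^{2}}{4} + y + 4 \log{\left(\frac{y^{2}}{2} + 1 \right)} + 3 + C.
The condition gives C = 4 \log{\left(\frac{3}{2} \right)} + \frac{19}{6} - (4 \log{\left(\frac{3}{2} \right)} + \frac{13}{6}) = 1.
So G(y) = - \frac{3 y^{4} + 20 y^{3} + 15 y^{2} - 12 y - 48 \log{\left(\frac{y^{2}}{2} + 1 \right)} - 48}{12}.
Check: d/dy[- \frac{3 y^{4} + 20 y^{3} + 15 y^{2} - 12 y - 48 \log{\left(\frac{y^{2}}{2} + 1 \right)} - 48}{12}] = \frac{- 2 y^{5} - 10 y^{4} - 9 y^{3} - 18 y^{2} + 6 y + 4}{2 y^{2} + 4} = G'(y).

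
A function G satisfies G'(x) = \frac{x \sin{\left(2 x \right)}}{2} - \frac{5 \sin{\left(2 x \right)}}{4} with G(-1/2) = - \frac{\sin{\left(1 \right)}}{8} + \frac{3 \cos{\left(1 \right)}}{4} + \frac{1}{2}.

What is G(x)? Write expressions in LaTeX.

Integrate term by term and add the pieces.
A general antiderivative is - \frac{x \cos{\left(2 x \right)}}{4} + \frac{\sin{\left(2 x \right)}}{8} + \frac{5 \cos{\left(2 x \right)}}{8} + C.
The condition gives C = - \frac{\sin{\left(1 \right)}}{8} + \frac{3 \cos{\left(1 \right)}}{4} + \frac{1}{2} - (- \frac{\sin{\left(1 \right)}}{8} + \frac{3 \cos{\left(1 \right)}}{4}) = \frac{1}{2}.
So G(x) = - \frac{x \cos{\left(2 x \right)}}{4} + \frac{\sin{\left(2 x \right)}}{8} + \frac{5 \cos{\left(2 x \right)}}{8} + \frac{1}{2}.
Check: d/dx[- \frac{x \cos{\left(2 x \right)}}{4} + \frac{\sin{\left(2 x \right)}}{8} + \frac{5 \cos{\left(2 x \right)}}{8} + \frac{1}{2}] = \frac{x \sin{\left(2 x \right)}}{2} - \frac{5 \sin{\left(2 x \right)}}{4} = G'(x).

G(x) = - \frac{x \cos{\left(2 x \right)}}{4} + \frac{\sin{\left(2 x \right)}}{8} + \frac{5 \cos{\left(2 x \right)}}{8} + \frac{1}{2}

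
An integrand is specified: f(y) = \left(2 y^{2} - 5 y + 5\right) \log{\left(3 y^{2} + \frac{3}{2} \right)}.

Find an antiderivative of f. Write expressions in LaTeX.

Check any antiderivative F(y) by computing F'(y) and comparing it with f(y).
Check: d/dy[\frac{2 y^{3} \log{\left(y^{2} + \frac{1}{2} \right)}}{3} - \frac{4 y^{3}}{9} + \frac{2 y^{3} \log{\left(3 \right)}}{3} - \frac{5 y^{2} \log{\left(y^{2} + \frac{1}{2} \right)}}{2} - \frac{5 y^{2} \log{\left(3 \right)}}{2} + \frac{5 y^{2}}{2} + 5 y \log{\left(y^{2} + \frac{1}{2} \right)} - \frac{28 y}{3} + 5 y \log{\left(3 \right)} - \frac{5 \log{\left(y^{2} + \frac{1}{2} \right)}}{4} + \frac{14 \sqrt{2} \operatorname{atan}{\left(\sqrt{2} y \right)}}{3}] = 2 y^{2} \log{\left(y^{2} + \frac{1}{2} \right)} + 2 y^{2} \log{\left(3 \right)} - 5 y \log{\left(y^{2} + \frac{1}{2} \right)} - 5 y \log{\left(3 \right)} + 5 \log{\left(y^{2} + \frac{1}{2} \right)} + 5 \log{\left(3 \right)}, which equals f(y).

An antiderivative is F(y) = \frac{2 y^{3} \log{\left(y^{2} + \frac{1}{2} \right)}}{3} - \frac{4 y^{3}}{9} + \frac{2 y^{3} \log{\left(3 \right)}}{3} - \frac{5 y^{2} \log{\left(y^{2} + \frac{1}{2} \right)}}{2} - \frac{5 y^{2} \log{\left(3 \right)}}{2} + \frac{5 y^{2}}{2} + 5 y \log{\left(y^{2} + \frac{1}{2} \right)} - \frac{28 y}{3} + 5 y \log{\left(3 \right)} - \frac{5 \log{\left(y^{2} + \frac{1}{2} \right)}}{4} + \frac{14 \sqrt{2} \operatorname{atan}{\left(\sqrt{2} y \right)}}{3}.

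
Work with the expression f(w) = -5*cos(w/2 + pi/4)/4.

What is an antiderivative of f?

An antiderivative is F(w) = -5*sin(w/2 + pi/4)/2.

Whatever form F(w) takes, F'(w) = f(w) is non-negotiable.
Check: d/dw[-5*sin(w/2 + pi/4)/2] = -5*cos(w/2 + pi/4)/4 = f(w).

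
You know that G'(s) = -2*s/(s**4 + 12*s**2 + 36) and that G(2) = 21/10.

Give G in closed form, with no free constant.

G(s) = (2*s**2 + 13)/(s**2 + 6)

The substitution u = s**2 + 6 works: G'(s) is exactly (dG/du)*(du/ds) for that inner function.
A general antiderivative is 1/(s**2 + 6) + C.
The condition gives C = 21/10 - (1/10) = 2.
So G(s) = (2*s**2 + 13)/(s**2 + 6).
Check: d/ds[(2*s**2 + 13)/(s**2 + 6)] = -2*s/(s**4 + 12*s**2 + 36) = G'(s).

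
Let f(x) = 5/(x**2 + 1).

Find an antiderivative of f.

An antiderivative is F(x) = 5*atan(x).

For F(x) to be correct the identity F'(x) - f(x) = 0 must hold.
Check: d/dx[5*atan(x)] = 5/(x**2 + 1) = f(x).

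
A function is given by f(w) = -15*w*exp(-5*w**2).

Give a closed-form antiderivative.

An antiderivative is F(w) = 3*exp(-5*w**2)/2.

The substitution u = -5*w**2 works: f is exactly (dF/du)*(du/dw) for that inner function.
Check: d/dw[3*exp(-5*w**2)/2] = -15*w*exp(-5*w**2) = f(w).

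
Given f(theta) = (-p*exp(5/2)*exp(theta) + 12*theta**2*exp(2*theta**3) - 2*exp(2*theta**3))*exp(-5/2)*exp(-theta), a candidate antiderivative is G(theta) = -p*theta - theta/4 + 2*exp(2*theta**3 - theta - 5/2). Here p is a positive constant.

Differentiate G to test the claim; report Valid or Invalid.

d/dtheta[G] = (-4*p*exp(5/2)*exp(theta)*exp(-2*theta**3) + 48*theta**2 - exp(5/2)*exp(theta)*exp(-2*theta**3) - 8)*exp(-5/2)*exp(-theta)*exp(2*theta**3)/4
d/dtheta[G] - f(theta) = -1/4 != 0.

Invalid: d/dtheta[G] - f = -1/4, which is not 0.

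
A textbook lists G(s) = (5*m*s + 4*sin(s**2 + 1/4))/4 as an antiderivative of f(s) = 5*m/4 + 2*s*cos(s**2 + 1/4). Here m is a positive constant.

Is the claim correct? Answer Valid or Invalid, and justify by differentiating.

d/ds[G] = 5*m/4 + 2*s*cos(s**2 + 1/4)
This equals f(s) exactly, so the claim holds.

Valid: G'(s) = f(s).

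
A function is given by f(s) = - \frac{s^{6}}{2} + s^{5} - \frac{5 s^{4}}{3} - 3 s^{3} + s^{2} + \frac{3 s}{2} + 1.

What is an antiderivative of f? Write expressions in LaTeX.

The integrand splits into summands that can be handled one at a time.
Check: d/ds[- \frac{s^{7}}{14} + \frac{s^{6}}{6} - \frac{s^{5}}{3} - \frac{3 s^{4}}{4} + \frac{s^{3}}{3} + \frac{3 s^{2}}{4} + s] = - \frac{s^{6}}{2} + s^{5} - \frac{5 s^{4}}{3} - 3 s^{3} + s^{2} + \frac{3 s}{2} + 1 = f(s).

An antiderivative is F(s) = - \frac{s^{7}}{14} + \frac{s^{6}}{6} - \frac{s^{5}}{3} - \frac{3 s^{4}}{4} + \frac{s^{3}}{3} + \frac{3 s^{2}}{4} + s.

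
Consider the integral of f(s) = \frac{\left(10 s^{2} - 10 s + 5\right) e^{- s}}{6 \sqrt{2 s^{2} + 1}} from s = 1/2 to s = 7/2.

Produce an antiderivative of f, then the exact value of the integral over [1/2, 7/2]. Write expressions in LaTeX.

f has the shape u'v + uv' for u = - \frac{5 \sqrt{2 s^{2} + 1}}{6} and v = e^{- s} — it is the derivative of the product u*v.
F(s) = - \frac{5 \sqrt{2 s^{2} + 1} e^{- s}}{6} is an antiderivative of f.
Check: d/ds[- \frac{5 \sqrt{2 s^{2} + 1} e^{- s}}{6}] = \frac{\left(10 s^{2} - 10 s + 5\right) e^{- s}}{6 \sqrt{2 s^{2} + 1}} = f(s).
F(7/2) = - \frac{5 \sqrt{102}}{12 e^{\frac{7}{2}}}; F(1/2) = - \frac{5 \sqrt{6}}{12 e^{\frac{1}{2}}}.
Integral = F(7/2) - F(1/2) = - \frac{5 \sqrt{102}}{12 e^{\frac{7}{2}}} + \frac{5 \sqrt{6}}{12 e^{\frac{1}{2}}}.

Antiderivative: F(s) = - \frac{5 \sqrt{2 s^{2} + 1} e^{- s}}{6}; value = - \frac{5 \sqrt{102}}{12 e^{\frac{7}{2}}} + \frac{5 \sqrt{6}}{12 e^{\frac{1}{2}}}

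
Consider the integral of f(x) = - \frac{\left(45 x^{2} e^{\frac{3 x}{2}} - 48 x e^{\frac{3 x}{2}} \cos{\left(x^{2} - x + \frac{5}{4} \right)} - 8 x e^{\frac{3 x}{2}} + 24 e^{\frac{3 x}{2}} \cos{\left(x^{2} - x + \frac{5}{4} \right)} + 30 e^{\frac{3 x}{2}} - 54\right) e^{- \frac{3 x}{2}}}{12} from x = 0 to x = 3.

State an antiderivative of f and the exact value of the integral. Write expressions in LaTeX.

Antiderivative: F(x) = - \frac{5 x^{3}}{4} + \frac{x^{2}}{3} - \frac{5 x}{2} + 2 \sin{\left(x^{2} - x + \frac{5}{4} \right)} - 3 e^{- \frac{3 x}{2}}; value = - \frac{141}{4} - 2 \sin{\left(\frac{5}{4} \right)} - \frac{3}{e^{\frac{9}{2}}} + 2 \sin{\left(\frac{29}{4} \right)}

For F(x) to be correct the identity F'(x) - f(x) = 0 must hold.
F(x) = - \frac{5 x^{3}}{4} + \frac{x^{2}}{3} - \frac{5 x}{2} + 2 \sin{\left(x^{2} - x + \frac{5}{4} \right)} - 3 e^{- \frac{3 x}{2}} is an antiderivative of f.
Check: d/dx[- \frac{5 x^{3}}{4} + \frac{x^{2}}{3} - \frac{5 x}{2} + 2 \sin{\left(x^{2} - x + \frac{5}{4} \right)} - 3 e^{- \frac{3 x}{2}}] = \frac{\left(- 45 x^{2} e^{\frac{3 x}{2}} + 48 x e^{\frac{3 x}{2}} \cos{\left(x^{2} - x + \frac{5}{4} \right)} + 8 x e^{\frac{3 x}{2}} - 24 e^{\frac{3 x}{2}} \cos{\left(x^{2} - x + \frac{5}{4} \right)} - 30 e^{\frac{3 x}{2}} + 54\right) e^{- \frac{3 x}{2}}}{12}, which equals f(x).
F(3) = - \frac{153}{4} - \frac{3}{e^{\frac{9}{2}}} + 2 \sin{\left(\frac{29}{4} \right)}; F(0) = -3 + 2 \sin{\left(\frac{5}{4} \right)}.
Integral = F(3) - F(0) = - \frac{141}{4} - 2 \sin{\left(\frac{5}{4} \right)} - \frac{3}{e^{\frac{9}{2}}} + 2 \sin{\left(\frac{29}{4} \right)}.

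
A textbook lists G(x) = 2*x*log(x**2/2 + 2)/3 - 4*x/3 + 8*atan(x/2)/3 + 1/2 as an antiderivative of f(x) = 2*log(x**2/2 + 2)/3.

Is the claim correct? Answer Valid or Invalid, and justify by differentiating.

Valid - the claim checks out under differentiation.

d/dx[G] = 2*log(x**2/2 + 2)/3
This equals f(x) exactly, so the claim holds.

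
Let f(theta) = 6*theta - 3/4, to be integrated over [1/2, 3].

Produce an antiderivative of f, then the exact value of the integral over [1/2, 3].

A first test for any F(theta): its theta-derivative must equal f(theta) identically.
F(theta) = 3*theta**2 - 3*theta/4 is an antiderivative of f.
Check: d/dtheta[3*theta**2 - 3*theta/4] = 6*theta - 3/4 = f(theta).
F(3) = 99/4; F(1/2) = 3/8.
Integral = F(3) - F(1/2) = 195/8.

Antiderivative: F(theta) = 3*theta**2 - 3*theta/4; value = 195/8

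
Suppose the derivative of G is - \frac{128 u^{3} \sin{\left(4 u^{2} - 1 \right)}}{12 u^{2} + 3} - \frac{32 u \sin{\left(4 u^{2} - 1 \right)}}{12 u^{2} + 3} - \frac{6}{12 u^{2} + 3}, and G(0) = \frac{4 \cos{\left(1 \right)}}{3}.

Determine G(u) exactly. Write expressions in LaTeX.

The integrand splits into summands that can be handled one at a time.
A general antiderivative is \frac{4 \cos{\left(4 u^{2} - 1 \right)}}{3} - \operatorname{atan}{\left(2 u \right)} + C.
The condition gives C = \frac{4 \cos{\left(1 \right)}}{3} - (\frac{4 \cos{\left(1 \right)}}{3}) = 0.
So G(u) = \frac{4 \cos{\left(4 u^{2} - 1 \right)}}{3} - \operatorname{atan}{\left(2 u \right)}.
Check: d/du[\frac{4 \cos{\left(4 u^{2} - 1 \right)}}{3} - \operatorname{atan}{\left(2 u \right)}] = \frac{- 128 u^{3} \sin{\left(4 u^{2} - 1 \right)} - 32 u \sin{\left(4 u^{2} - 1 \right)} - 6}{12 u^{2} + 3}, which equals G'(u).

G(u) = \frac{4 \cos{\left(4 u^{2} - 1 \right)}}{3} - \operatorname{atan}{\left(2 u \right)}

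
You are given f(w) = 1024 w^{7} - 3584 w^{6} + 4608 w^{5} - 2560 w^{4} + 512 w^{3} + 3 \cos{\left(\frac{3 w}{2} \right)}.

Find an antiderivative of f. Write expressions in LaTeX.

Integrate term by term and add the pieces.
Check: d/dw[128 w^{8} - 512 w^{7} + 768 w^{6} - 512 w^{5} + 128 w^{4} + 2 \sin{\left(\frac{3 w}{2} \right)}] = 1024 w^{7} - 3584 w^{6} + 4608 w^{5} - 2560 w^{4} + 512 w^{3} + 3 \cos{\left(\frac{3 w}{2} \right)} = f(w).

An antiderivative is F(w) = 128 w^{8} - 512 w^{7} + 768 w^{6} - 512 w^{5} + 128 w^{4} + 2 \sin{\left(\frac{3 w}{2} \right)}.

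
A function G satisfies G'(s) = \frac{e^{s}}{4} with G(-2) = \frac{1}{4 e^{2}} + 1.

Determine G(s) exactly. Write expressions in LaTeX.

G(s) = \frac{e^{s} + 4}{4}

For G(s) to be correct, d/ds[G] must agree with the stated G'(s) identically.
A general antiderivative is \frac{e^{s}}{4} + C.
The condition gives C = \frac{1}{4 e^{2}} + 1 - (\frac{1}{4 e^{2}}) = 1.
So G(s) = \frac{e^{s} + 4}{4}.
Check: d/ds[\frac{e^{s} + 4}{4}] = \frac{e^{s}}{4} = G'(s).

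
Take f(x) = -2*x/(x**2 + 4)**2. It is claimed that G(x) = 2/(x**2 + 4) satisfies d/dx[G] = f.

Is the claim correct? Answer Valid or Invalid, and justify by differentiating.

d/dx[G] = -4*x/(x**4 + 8*x**2 + 16)
d/dx[G] - f(x) = -2*x/(x**4 + 8*x**2 + 16) != 0.

Invalid: d/dx[G] - f = -2*x/(x**4 + 8*x**2 + 16), which is not 0.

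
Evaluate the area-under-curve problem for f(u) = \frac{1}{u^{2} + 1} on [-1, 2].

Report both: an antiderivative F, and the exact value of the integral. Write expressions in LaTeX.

Any candidate F(u) must reproduce f(u) exactly when differentiated.
F(u) = \operatorname{atan}{\left(u \right)} is an antiderivative of f.
Check: d/du[\operatorname{atan}{\left(u \right)}] = \frac{1}{u^{2} + 1} = f(u).
F(2) = \operatorname{atan}{\left(2 \right)}; F(-1) = - \frac{\pi}{4}.
Integral = F(2) - F(-1) = \frac{\pi}{4} + \operatorname{atan}{\left(2 \right)}.

Antiderivative: F(u) = \operatorname{atan}{\left(u \right)}; value = \frac{\pi}{4} + \operatorname{atan}{\left(2 \right)}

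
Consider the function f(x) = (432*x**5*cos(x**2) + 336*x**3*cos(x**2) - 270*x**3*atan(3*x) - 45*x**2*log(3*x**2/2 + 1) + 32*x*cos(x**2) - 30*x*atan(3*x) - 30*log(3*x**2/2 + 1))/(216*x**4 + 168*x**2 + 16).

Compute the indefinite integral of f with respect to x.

Recover f(x) by differentiating a candidate F(x); any mismatch rules it out.
Check: d/dx[-5*log(3*x**2/2 + 1)*atan(3*x)/8 + sin(x**2)] = (432*x**5*cos(x**2) + 336*x**3*cos(x**2) - 270*x**3*atan(3*x) - 45*x**2*log(3*x**2/2 + 1) + 32*x*cos(x**2) - 30*x*atan(3*x) - 30*log(3*x**2/2 + 1))/(216*x**4 + 168*x**2 + 16) = f(x).

F(x) = -5*log(3*x**2/2 + 1)*atan(3*x)/8 + sin(x**2) + C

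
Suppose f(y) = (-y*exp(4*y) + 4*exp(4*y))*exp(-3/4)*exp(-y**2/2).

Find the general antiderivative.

f matches the chain-rule pattern g'(h)*h' with inner function h(y) = -y**2/2 + 4*y - 3/4; substituting u = h(y) collapses the integral.
Check: d/dy[exp(-3/4)*exp(4*y)*exp(-y**2/2)] = (-y*exp(4*y) + 4*exp(4*y))*exp(-3/4)*exp(-y**2/2) = f(y).

F(y) = exp(-3/4)*exp(4*y)*exp(-y**2/2) + C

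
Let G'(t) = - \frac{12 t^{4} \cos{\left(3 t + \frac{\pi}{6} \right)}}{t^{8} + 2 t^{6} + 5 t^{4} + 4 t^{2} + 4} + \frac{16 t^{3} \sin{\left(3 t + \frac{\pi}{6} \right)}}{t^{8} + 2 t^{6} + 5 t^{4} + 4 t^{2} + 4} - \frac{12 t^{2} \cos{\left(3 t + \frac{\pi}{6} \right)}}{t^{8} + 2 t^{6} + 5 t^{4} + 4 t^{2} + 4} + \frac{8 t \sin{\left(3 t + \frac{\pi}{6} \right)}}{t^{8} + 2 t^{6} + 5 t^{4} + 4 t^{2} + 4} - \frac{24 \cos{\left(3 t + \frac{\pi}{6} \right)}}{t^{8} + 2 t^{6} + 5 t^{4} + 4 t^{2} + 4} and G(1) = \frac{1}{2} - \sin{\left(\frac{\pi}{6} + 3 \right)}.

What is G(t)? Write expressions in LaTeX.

Recognize the product-rule pattern: G'(t) = u'v + uv' with u = - \frac{4}{t^{4} + t^{2} + 2}, v = \sin{\left(3 t + \frac{\pi}{6} \right)}, so integration by parts undoes it.
A general antiderivative is - \frac{4 \sin{\left(3 t + \frac{\pi}{6} \right)}}{t^{4} + t^{2} + 2} + C.
The condition gives C = \frac{1}{2} - \sin{\left(\frac{\pi}{6} + 3 \right)} - (- \sin{\left(\frac{\pi}{6} + 3 \right)}) = \frac{1}{2}.
So G(t) = \frac{t^{4} + t^{2} - 8 \sin{\left(3 t + \frac{\pi}{6} \right)} + 2}{2 t^{4} + 2 t^{2} + 4}.
Check: d/dt[\frac{t^{4} + t^{2} - 8 \sin{\left(3 t + \frac{\pi}{6} \right)} + 2}{2 t^{4} + 2 t^{2} + 4}] = \frac{- 12 t^{4} \cos{\left(3 t + \frac{\pi}{6} \right)} + 16 t^{3} \sin{\left(3 t + \frac{\pi}{6} \right)} - 12 t^{2} \cos{\left(3 t + \frac{\pi}{6} \right)} + 8 t \sin{\left(3 t + \frac{\pi}{6} \right)} - 24 \cos{\left(3 t + \frac{\pi}{6} \right)}}{t^{8} + 2 t^{6} + 5 t^{4} + 4 t^{2} + 4}, which equals G'(t).

G(t) = \frac{t^{4} + t^{2} - 8 \sin{\left(3 t + \frac{\pi}{6} \right)} + 2}{2 t^{4} + 2 t^{2} + 4}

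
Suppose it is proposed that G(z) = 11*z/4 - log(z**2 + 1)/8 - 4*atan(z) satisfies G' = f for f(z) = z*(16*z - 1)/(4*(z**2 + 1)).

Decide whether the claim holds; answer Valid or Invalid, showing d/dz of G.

Invalid: d/dz[G] - f = -5/4, which is not 0.

d/dz[G] = (11*z**2 - z - 5)/(4*z**2 + 4)
d/dz[G] - f(z) = -5/4 != 0.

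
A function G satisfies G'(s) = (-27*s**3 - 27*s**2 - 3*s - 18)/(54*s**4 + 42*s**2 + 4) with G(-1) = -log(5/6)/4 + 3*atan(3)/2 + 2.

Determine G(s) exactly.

G(s) = -(log(s**2/2 + 1/3) + 6*atan(3*s) - 8)/4

A candidate passes only if d/ds[G] lands on the given G'(s) exactly.
A general antiderivative is -log(s**2/2 + 1/3)/4 - 3*atan(3*s)/2 + C.
The condition gives C = -log(5/6)/4 + 3*atan(3)/2 + 2 - (-log(5/6)/4 + 3*atan(3)/2) = 2.
So G(s) = -(log(s**2/2 + 1/3) + 6*atan(3*s) - 8)/4.
Check: d/ds[-(log(s**2/2 + 1/3) + 6*atan(3*s) - 8)/4] = (-27*s**3 - 27*s**2 - 3*s - 18)/(54*s**4 + 42*s**2 + 4) = G'(s).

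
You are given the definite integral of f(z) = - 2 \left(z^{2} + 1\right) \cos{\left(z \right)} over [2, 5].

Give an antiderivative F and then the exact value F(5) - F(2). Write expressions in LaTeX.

An antiderivative F(z) passes only if d/dz[F] lands on f(z) exactly.
F(z) = - 2 z^{2} \sin{\left(z \right)} - 4 z \cos{\left(z \right)} + 2 \sin{\left(z \right)} is an antiderivative of f.
Check: d/dz[- 2 z^{2} \sin{\left(z \right)} - 4 z \cos{\left(z \right)} + 2 \sin{\left(z \right)}] = - 2 z^{2} \cos{\left(z \right)} - 2 \cos{\left(z \right)}, which equals f(z).
F(5) = - 20 \cos{\left(5 \right)} - 48 \sin{\left(5 \right)}; F(2) = - 6 \sin{\left(2 \right)} - 8 \cos{\left(2 \right)}.
Integral = F(5) - F(2) = - 20 \cos{\left(5 \right)} + 8 \cos{\left(2 \right)} + 6 \sin{\left(2 \right)} - 48 \sin{\left(5 \right)}.

Antiderivative: F(z) = - 2 z^{2} \sin{\left(z \right)} - 4 z \cos{\left(z \right)} + 2 \sin{\left(z \right)}; value = - 20 \cos{\left(5 \right)} + 8 \cos{\left(2 \right)} + 6 \sin{\left(2 \right)} - 48 \sin{\left(5 \right)}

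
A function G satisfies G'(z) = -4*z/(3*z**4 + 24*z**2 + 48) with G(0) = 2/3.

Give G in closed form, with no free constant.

G(z) = (3*z**2 + 16)/(6*z**2 + 24)

The substitution u = z**2/2 + 2 works: G'(z) is exactly (dG/du)*(du/dz) for that inner function.
A general antiderivative is 1/(3*(z**2/2 + 2)) + C.
The condition gives C = 2/3 - (1/6) = 1/2.
So G(z) = (3*z**2 + 16)/(6*z**2 + 24).
Check: d/dz[(3*z**2 + 16)/(6*z**2 + 24)] = -4*z/(3*z**4 + 24*z**2 + 48) = G'(z).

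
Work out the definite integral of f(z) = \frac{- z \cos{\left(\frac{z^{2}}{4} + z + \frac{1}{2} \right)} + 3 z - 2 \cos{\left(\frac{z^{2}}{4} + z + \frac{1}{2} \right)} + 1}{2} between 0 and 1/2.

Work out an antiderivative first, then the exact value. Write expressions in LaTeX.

Any candidate F(z) must reproduce f(z) exactly when differentiated.
F(z) = \frac{3 z^{2}}{4} + \frac{z}{2} - \sin{\left(\frac{z^{2}}{4} + z + \frac{1}{2} \right)} is an antiderivative of f.
Check: d/dz[\frac{3 z^{2}}{4} + \frac{z}{2} - \sin{\left(\frac{z^{2}}{4} + z + \frac{1}{2} \right)}] = - \frac{z \cos{\left(\frac{z^{2}}{4} + z + \frac{1}{2} \right)}}{2} + \frac{3 z}{2} - \cos{\left(\frac{z^{2}}{4} + z + \frac{1}{2} \right)} + \frac{1}{2}, which equals f(z).
F(1/2) = \frac{7}{16} - \sin{\left(\frac{17}{16} \right)}; F(0) = - \sin{\left(\frac{1}{2} \right)}.
Integral = F(1/2) - F(0) = - \sin{\left(\frac{17}{16} \right)} + \frac{7}{16} + \sin{\left(\frac{1}{2} \right)}.

Antiderivative: F(z) = \frac{3 z^{2}}{4} + \frac{z}{2} - \sin{\left(\frac{z^{2}}{4} + z + \frac{1}{2} \right)}; value = - \sin{\left(\frac{17}{16} \right)} + \frac{7}{16} + \sin{\left(\frac{1}{2} \right)}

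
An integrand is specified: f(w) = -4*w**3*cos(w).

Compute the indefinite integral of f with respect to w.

Since d/dw undoes antidifferentiation here, F'(w) = f(w) is required of F(w).
Check: d/dw[-4*w**3*sin(w) - 12*w**2*cos(w) + 24*w*sin(w) + 24*cos(w)] = -4*w**3*cos(w) = f(w).

F(w) = -4*w**3*sin(w) - 12*w**2*cos(w) + 24*w*sin(w) + 24*cos(w) + C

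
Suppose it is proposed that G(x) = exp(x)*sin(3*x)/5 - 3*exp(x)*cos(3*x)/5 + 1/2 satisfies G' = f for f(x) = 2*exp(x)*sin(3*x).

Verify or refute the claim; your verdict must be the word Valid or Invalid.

d/dx[G] = 2*exp(x)*sin(3*x)
This equals f(x) exactly, so the claim holds.

Valid: G'(x) = f(x).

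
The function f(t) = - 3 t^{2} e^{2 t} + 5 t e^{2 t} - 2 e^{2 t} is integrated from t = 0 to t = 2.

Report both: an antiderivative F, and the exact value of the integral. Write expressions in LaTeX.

Recognize the product-rule pattern: f = u'v + uv' with u = - \frac{3 t^{2}}{2} + 4 t - 3, v = e^{2 t}, so integration by parts undoes it.
F(t) = - \frac{3 t^{2} e^{2 t}}{2} + 4 t e^{2 t} - 3 e^{2 t} is an antiderivative of f.
Check: d/dt[- \frac{3 t^{2} e^{2 t}}{2} + 4 t e^{2 t} - 3 e^{2 t}] = - 3 t^{2} e^{2 t} + 5 t e^{2 t} - 2 e^{2 t} = f(t).
F(2) = - e^{4}; F(0) = -3.
Integral = F(2) - F(0) = 3 - e^{4}.

Antiderivative: F(t) = - \frac{3 t^{2} e^{2 t}}{2} + 4 t e^{2 t} - 3 e^{2 t}; value = 3 - e^{4}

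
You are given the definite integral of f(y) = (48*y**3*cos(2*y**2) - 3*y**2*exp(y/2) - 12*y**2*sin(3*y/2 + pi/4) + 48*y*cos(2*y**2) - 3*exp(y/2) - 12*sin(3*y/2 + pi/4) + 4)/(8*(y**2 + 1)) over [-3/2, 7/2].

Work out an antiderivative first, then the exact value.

Whatever form F(y) takes, F'(y) = f(y) is non-negotiable.
F(y) = -3*exp(y/2)/4 + 3*sin(2*y**2)/2 + cos(3*y/2 + pi/4) + atan(y)/2 is an antiderivative of f.
Check: d/dy[-3*exp(y/2)/4 + 3*sin(2*y**2)/2 + cos(3*y/2 + pi/4) + atan(y)/2] = (48*y**3*cos(2*y**2) - 3*y**2*exp(y/2) - 12*y**2*sin(3*y/2 + pi/4) + 48*y*cos(2*y**2) - 3*exp(y/2) - 12*sin(3*y/2 + pi/4) + 4)/(8*y**2 + 8), which equals f(y).
F(7/2) = -3*exp(7/4)/4 + 3*sin(49/2)/2 + atan(7/2)/2 + cos(pi/4 + 21/4); F(-3/2) = 3*sin(9/2)/2 - atan(3/2)/2 - 3*exp(-3/4)/4 + sin(pi/4 + 9/4).
Integral = F(7/2) - F(-3/2) = -3*exp(7/4)/4 + 3*sin(49/2)/2 - sin(pi/4 + 9/4) + 3*exp(-3/4)/4 + atan(3/2)/2 + atan(7/2)/2 + cos(pi/4 + 21/4) - 3*sin(9/2)/2.

Antiderivative: F(y) = -3*exp(y/2)/4 + 3*sin(2*y**2)/2 + cos(3*y/2 + pi/4) + atan(y)/2; value = -3*exp(7/4)/4 + 3*sin(49/2)/2 - sin(pi/4 + 9/4) + 3*exp(-3/4)/4 + atan(3/2)/2 + atan(7/2)/2 + cos(pi/4 + 21/4) - 3*sin(9/2)/2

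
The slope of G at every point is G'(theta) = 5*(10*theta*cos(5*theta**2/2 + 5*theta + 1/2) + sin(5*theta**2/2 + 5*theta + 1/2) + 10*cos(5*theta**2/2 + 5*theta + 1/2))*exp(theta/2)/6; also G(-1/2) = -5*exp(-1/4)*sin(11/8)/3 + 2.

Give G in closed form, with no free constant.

Recognize the product-rule pattern: G'(theta) = u'v + uv' with u = 5*exp(theta/2)/3, v = sin(5*theta**2/2 + 5*theta + 1/2), so integration by parts undoes it.
A general antiderivative is 5*exp(theta/2)*sin(5*theta**2/2 + 5*theta + 1/2)/3 + C.
The condition gives C = -5*exp(-1/4)*sin(11/8)/3 + 2 - (-5*exp(-1/4)*sin(11/8)/3) = 2.
So G(theta) = 5*exp(theta/2)*sin(5*theta**2/2 + 5*theta + 1/2)/3 + 2.
Check: d/dtheta[5*exp(theta/2)*sin(5*theta**2/2 + 5*theta + 1/2)/3 + 2] = 25*theta*exp(theta/2)*cos(5*theta**2/2 + 5*theta + 1/2)/3 + 5*exp(theta/2)*sin(5*theta**2/2 + 5*theta + 1/2)/6 + 25*exp(theta/2)*cos(5*theta**2/2 + 5*theta + 1/2)/3, which equals G'(theta).

G(theta) = 5*exp(theta/2)*sin(5*theta**2/2 + 5*theta + 1/2)/3 + 2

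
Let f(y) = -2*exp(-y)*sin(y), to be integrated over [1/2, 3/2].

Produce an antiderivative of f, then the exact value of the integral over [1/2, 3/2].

Antiderivative: F(y) = exp(-y)*sin(y) + exp(-y)*cos(y); value = -exp(-1/2)*cos(1/2) - exp(-1/2)*sin(1/2) + exp(-3/2)*cos(3/2) + exp(-3/2)*sin(3/2)

Any candidate F(y) must reproduce f(y) exactly when differentiated.
F(y) = exp(-y)*sin(y) + exp(-y)*cos(y) is an antiderivative of f.
Check: d/dy[exp(-y)*sin(y) + exp(-y)*cos(y)] = -2*exp(-y)*sin(y) = f(y).
F(3/2) = exp(-3/2)*cos(3/2) + exp(-3/2)*sin(3/2); F(1/2) = exp(-1/2)*sin(1/2) + exp(-1/2)*cos(1/2).
Integral = F(3/2) - F(1/2) = -exp(-1/2)*cos(1/2) - exp(-1/2)*sin(1/2) + exp(-3/2)*cos(3/2) + exp(-3/2)*sin(3/2).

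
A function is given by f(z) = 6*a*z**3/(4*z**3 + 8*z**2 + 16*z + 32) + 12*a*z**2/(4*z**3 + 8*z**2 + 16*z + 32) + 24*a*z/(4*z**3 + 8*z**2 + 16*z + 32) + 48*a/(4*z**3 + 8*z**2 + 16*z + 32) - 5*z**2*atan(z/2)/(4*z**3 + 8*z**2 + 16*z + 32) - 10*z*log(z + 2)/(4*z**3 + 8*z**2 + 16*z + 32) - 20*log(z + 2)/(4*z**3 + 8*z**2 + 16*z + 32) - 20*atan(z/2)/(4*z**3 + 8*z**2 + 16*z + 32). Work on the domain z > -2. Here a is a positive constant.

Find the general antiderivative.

Integrate term by term and add the pieces.
Check: d/dz[3*a*z/2 - 5*log(z + 2)*atan(z/2)/4] = (6*a*z**3 + 12*a*z**2 + 24*a*z + 48*a - 5*z**2*atan(z/2) - 10*z*log(z + 2) - 20*log(z + 2) - 20*atan(z/2))/(4*z**3 + 8*z**2 + 16*z + 32), which equals f(z).

F(z) = 3*a*z/2 - 5*log(z + 2)*atan(z/2)/4 + C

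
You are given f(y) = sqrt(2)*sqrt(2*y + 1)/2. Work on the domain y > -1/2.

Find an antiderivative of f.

An antiderivative is F(y) = sqrt(2)*(2*y*sqrt(2*y + 1) + sqrt(2*y + 1))/6.

For F(y) to be correct the identity F'(y) - f(y) = 0 must hold.
Check: d/dy[sqrt(2)*(2*y*sqrt(2*y + 1) + sqrt(2*y + 1))/6] = (2*sqrt(2)*y + sqrt(2))/(2*sqrt(2*y + 1)), which equals f(y).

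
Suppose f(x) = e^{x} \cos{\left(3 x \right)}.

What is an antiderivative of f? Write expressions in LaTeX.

A candidate is checked by its d/dx: the result must match f(x).
Check: d/dx[\frac{3 e^{x} \sin{\left(3 x \right)}}{10} + \frac{e^{x} \cos{\left(3 x \right)}}{10}] = e^{x} \cos{\left(3 x \right)} = f(x).

An antiderivative is F(x) = \frac{3 e^{x} \sin{\left(3 x \right)}}{10} + \frac{e^{x} \cos{\left(3 x \right)}}{10}.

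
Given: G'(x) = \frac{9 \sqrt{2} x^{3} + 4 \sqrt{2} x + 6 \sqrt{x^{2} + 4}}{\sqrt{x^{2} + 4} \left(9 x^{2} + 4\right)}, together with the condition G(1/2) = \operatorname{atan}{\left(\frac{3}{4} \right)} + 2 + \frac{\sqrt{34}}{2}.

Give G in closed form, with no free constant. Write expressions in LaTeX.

G(x) = \sqrt{2} \sqrt{x^{2} + 4} + \operatorname{atan}{\left(\frac{3 x}{2} \right)} + 2

Recover the given G'(x) by differentiating a candidate G(x); any mismatch rules it out.
A general antiderivative is 2 \sqrt{\frac{x^{2}}{2} + 2} + \operatorname{atan}{\left(\frac{3 x}{2} \right)} + C.
The condition gives C = \operatorname{atan}{\left(\frac{3}{4} \right)} + 2 + \frac{\sqrt{34}}{2} - (\operatorname{atan}{\left(\frac{3}{4} \right)} + \frac{\sqrt{34}}{2}) = 2.
So G(x) = \sqrt{2} \sqrt{x^{2} + 4} + \operatorname{atan}{\left(\frac{3 x}{2} \right)} + 2.
Check: d/dx[\sqrt{2} \sqrt{x^{2} + 4} + \operatorname{atan}{\left(\frac{3 x}{2} \right)} + 2] = \frac{9 \sqrt{2} x^{3} + 4 \sqrt{2} x + 6 \sqrt{x^{2} + 4}}{9 x^{2} \sqrt{x^{2} + 4} + 4 \sqrt{x^{2} + 4}}, which equals G'(x).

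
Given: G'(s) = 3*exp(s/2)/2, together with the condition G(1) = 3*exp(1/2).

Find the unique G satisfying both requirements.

G(s) = 3*exp(s/2)

Whatever form G(s) takes, its d/ds must return the stated G'(s).
A general antiderivative is 3*exp(s/2) + C.
The condition gives C = 3*exp(1/2) - (3*exp(1/2)) = 0.
So G(s) = 3*exp(s/2).
Check: d/ds[3*exp(s/2)] = 3*exp(s/2)/2 = G'(s).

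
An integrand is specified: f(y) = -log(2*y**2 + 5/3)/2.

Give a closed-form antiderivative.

An antiderivative F(y) passes only if d/dy[F] lands on f(y) exactly.
Check: d/dy[-(3*y*log(2*y**2 + 5/3) - 6*y + sqrt(30)*atan(sqrt(30)*y/5))/6] = -log(2*y**2 + 5/3)/2 = f(y).

An antiderivative is F(y) = -(3*y*log(2*y**2 + 5/3) - 6*y + sqrt(30)*atan(sqrt(30)*y/5))/6.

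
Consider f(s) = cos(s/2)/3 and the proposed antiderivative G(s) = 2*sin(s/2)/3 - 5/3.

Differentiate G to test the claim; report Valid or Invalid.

d/ds[G] = cos(s/2)/3
This equals f(s) exactly, so the claim holds.

Valid - differentiating G returns exactly f.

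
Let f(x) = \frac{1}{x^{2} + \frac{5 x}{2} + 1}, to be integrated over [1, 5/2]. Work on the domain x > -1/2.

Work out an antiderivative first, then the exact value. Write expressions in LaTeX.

Factor the denominator (\left(x + 2\right) \left(2 x + 1\right)) and decompose: f = \frac{4}{3 \left(2 x + 1\right)} - \frac{2}{3 \left(x + 2\right)}; each piece integrates to a log, atan, or power term.
F(x) = \frac{2 \log{\left(x + \frac{1}{2} \right)}}{3} - \frac{2 \log{\left(x + 2 \right)}}{3} is an antiderivative of f.
Check: d/dx[\frac{2 \log{\left(x + \frac{1}{2} \right)}}{3} - \frac{2 \log{\left(x + 2 \right)}}{3}] = \frac{2}{2 x^{2} + 5 x + 2}, which equals f(x).
F(5/2) = - \frac{2 \log{\left(\frac{9}{2} \right)}}{3} + \frac{2 \log{\left(3 \right)}}{3}; F(1) = - \frac{2 \log{\left(3 \right)}}{3} + \frac{2 \log{\left(\frac{3}{2} \right)}}{3}.
Integral = F(5/2) - F(1) = - \frac{2 \log{\left(\frac{9}{2} \right)}}{3} - \frac{2 \log{\left(\frac{3}{2} \right)}}{3} + \frac{4 \log{\left(3 \right)}}{3}.

Antiderivative: F(x) = \frac{2 \log{\left(x + \frac{1}{2} \right)}}{3} - \frac{2 \log{\left(x + 2 \right)}}{3}; value = - \frac{2 \log{\left(\frac{9}{2} \right)}}{3} - \frac{2 \log{\left(\frac{3}{2} \right)}}{3} + \frac{4 \log{\left(3 \right)}}{3}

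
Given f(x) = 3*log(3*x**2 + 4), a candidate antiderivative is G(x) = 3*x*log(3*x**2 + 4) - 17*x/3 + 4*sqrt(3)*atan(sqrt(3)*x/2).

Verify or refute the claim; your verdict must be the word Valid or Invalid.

Invalid: d/dx[G] - f = 1/3, which is not 0.

d/dx[G] = 3*log(3*x**2 + 4) + 1/3
d/dx[G] - f(x) = 1/3 != 0.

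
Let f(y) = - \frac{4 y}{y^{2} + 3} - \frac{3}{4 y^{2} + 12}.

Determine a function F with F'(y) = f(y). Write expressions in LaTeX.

Integrate term by term and add the pieces.
Check: d/dy[- 2 \log{\left(y^{2} + 3 \right)} - \frac{\sqrt{3} \operatorname{atan}{\left(\frac{\sqrt{3} y}{3} \right)}}{4}] = \frac{- 16 y - 3}{4 y^{2} + 12}, which equals f(y).

An antiderivative is F(y) = - 2 \log{\left(y^{2} + 3 \right)} - \frac{\sqrt{3} \operatorname{atan}{\left(\frac{\sqrt{3} y}{3} \right)}}{4}.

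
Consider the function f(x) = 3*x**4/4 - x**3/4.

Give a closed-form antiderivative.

An antiderivative is F(x) = 3*x**5/20 - x**4/16.

Integrate term by term and add the pieces.
Check: d/dx[3*x**5/20 - x**4/16] = 3*x**4/4 - x**3/4 = f(x).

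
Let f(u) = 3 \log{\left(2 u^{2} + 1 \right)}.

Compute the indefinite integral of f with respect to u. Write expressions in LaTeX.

Recover f(u) by differentiating a candidate F(u); any mismatch rules it out.
Check: d/du[3 u \log{\left(2 u^{2} + 1 \right)} - 6 u + 3 \sqrt{2} \operatorname{atan}{\left(\sqrt{2} u \right)}] = 3 \log{\left(2 u^{2} + 1 \right)} = f(u).

F(u) = 3 u \log{\left(2 u^{2} + 1 \right)} - 6 u + 3 \sqrt{2} \operatorname{atan}{\left(\sqrt{2} u \right)} + C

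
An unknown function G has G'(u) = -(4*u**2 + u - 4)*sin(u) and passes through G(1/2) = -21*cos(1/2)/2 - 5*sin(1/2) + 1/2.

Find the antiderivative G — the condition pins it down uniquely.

G(u) = 4*u**2*cos(u) - 8*u*sin(u) + u*cos(u) - sin(u) - 12*cos(u) + 1/2

A candidate passes only if d/du[G] lands on the given G'(u) exactly.
A general antiderivative is 4*u**2*cos(u) - 8*u*sin(u) + u*cos(u) - sin(u) - 12*cos(u) + C.
The condition gives C = -21*cos(1/2)/2 - 5*sin(1/2) + 1/2 - (-21*cos(1/2)/2 - 5*sin(1/2)) = 1/2.
So G(u) = 4*u**2*cos(u) - 8*u*sin(u) + u*cos(u) - sin(u) - 12*cos(u) + 1/2.
Check: d/du[4*u**2*cos(u) - 8*u*sin(u) + u*cos(u) - sin(u) - 12*cos(u) + 1/2] = -4*u**2*sin(u) - u*sin(u) + 4*sin(u), which equals G'(u).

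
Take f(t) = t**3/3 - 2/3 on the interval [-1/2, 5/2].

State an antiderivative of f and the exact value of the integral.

Antiderivative: F(t) = t*(t**3 - 8)/12; value = 5/4

An antiderivative F(t) passes only if d/dt[F] lands on f(t) exactly.
F(t) = t*(t**3 - 8)/12 is an antiderivative of f.
Check: d/dt[t*(t**3 - 8)/12] = t**3/3 - 2/3 = f(t).
F(5/2) = 305/192; F(-1/2) = 65/192.
Integral = F(5/2) - F(-1/2) = 5/4.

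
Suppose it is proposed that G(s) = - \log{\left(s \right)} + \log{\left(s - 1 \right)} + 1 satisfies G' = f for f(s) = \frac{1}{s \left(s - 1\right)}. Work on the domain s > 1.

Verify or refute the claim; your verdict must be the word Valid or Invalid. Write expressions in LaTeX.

d/ds[G] = \frac{1}{s^{2} - s}
This equals f(s) exactly, so the claim holds.

Valid: G'(s) = f(s).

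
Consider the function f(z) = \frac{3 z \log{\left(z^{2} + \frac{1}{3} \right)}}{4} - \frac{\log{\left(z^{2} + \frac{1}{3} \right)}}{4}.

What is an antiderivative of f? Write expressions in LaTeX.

The integrand splits into summands that can be handled one at a time.
Check: d/dz[\frac{9 z^{2} \log{\left(z^{2} + \frac{1}{3} \right)} - 9 z^{2} - 6 z \log{\left(z^{2} + \frac{1}{3} \right)} + 12 z + 3 \log{\left(z^{2} + \frac{1}{3} \right)} - 4 \sqrt{3} \operatorname{atan}{\left(\sqrt{3} z \right)}}{24}] = \frac{3 z \log{\left(z^{2} + \frac{1}{3} \right)}}{4} - \frac{\log{\left(z^{2} + \frac{1}{3} \right)}}{4} = f(z).

An antiderivative is F(z) = \frac{9 z^{2} \log{\left(z^{2} + \frac{1}{3} \right)} - 9 z^{2} - 6 z \log{\left(z^{2} + \frac{1}{3} \right)} + 12 z + 3 \log{\left(z^{2} + \frac{1}{3} \right)} - 4 \sqrt{3} \operatorname{atan}{\left(\sqrt{3} z \right)}}{24}.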